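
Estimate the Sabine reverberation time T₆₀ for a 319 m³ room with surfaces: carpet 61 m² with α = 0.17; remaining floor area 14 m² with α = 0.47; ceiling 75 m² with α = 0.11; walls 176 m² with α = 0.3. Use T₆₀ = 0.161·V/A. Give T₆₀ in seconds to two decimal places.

A = Σ Sᵢαᵢ = 61·0.17 + 14·0.47 + 75·0.11 + 176·0.3 = 78.00 m².
T₆₀ = 0.161 × 319 / 78.00 = 0.658 s.

0.66 s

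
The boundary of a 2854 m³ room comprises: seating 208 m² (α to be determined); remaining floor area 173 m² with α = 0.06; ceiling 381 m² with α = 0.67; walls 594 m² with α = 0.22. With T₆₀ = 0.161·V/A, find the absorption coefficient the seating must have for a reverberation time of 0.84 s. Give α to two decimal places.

Required total absorption A = 0.161·2854/0.84 = 547.02 m².
Absorption from the other surfaces = 173·0.06 + 381·0.67 + 594·0.22 = 396.33 m², so the seating must supply 150.69 m² over 208 m².
α = 150.69/208 = 0.724.

0.72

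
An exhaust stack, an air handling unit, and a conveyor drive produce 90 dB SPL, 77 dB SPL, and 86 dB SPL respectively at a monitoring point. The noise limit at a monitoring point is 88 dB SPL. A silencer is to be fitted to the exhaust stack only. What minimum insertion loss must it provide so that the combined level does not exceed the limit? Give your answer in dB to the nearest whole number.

The untreated sources together contribute 10^(77/10) + 10^(86/10) = 4.482e+08, i.e. 86.51 dB SPL.
To meet 88 dB SPL overall, the treated exhaust stack may contribute at most 10^(88/10) − 4.482e+08 = 1.827e+08, i.e. 82.62 dB SPL.
Required insertion loss = 90 − 82.62 = 7.38 dB.

7 dB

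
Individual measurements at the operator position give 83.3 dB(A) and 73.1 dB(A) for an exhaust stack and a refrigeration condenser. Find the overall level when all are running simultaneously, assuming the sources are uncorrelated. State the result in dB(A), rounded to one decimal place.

83.7 dB(A)

Incoherent sources combine by intensity addition: L_total = 10·log₁₀(Σ 10^(L_i/10)).
Σ 10^(L/10) = 10^(83.3/10) + 10^(73.1/10) = 2.342e+08.
L_total = 10·log₁₀(2.342e+08) = 83.70 dB(A).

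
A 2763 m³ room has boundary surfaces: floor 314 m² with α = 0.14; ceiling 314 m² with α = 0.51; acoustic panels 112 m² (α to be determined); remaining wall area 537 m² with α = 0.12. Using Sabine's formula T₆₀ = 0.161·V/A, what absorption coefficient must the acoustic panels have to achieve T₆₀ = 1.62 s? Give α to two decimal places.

Required total absorption A = 0.161·2763/1.62 = 274.59 m².
Absorption from the other surfaces = 314·0.14 + 314·0.51 + 537·0.12 = 268.54 m², so the acoustic panels must supply 6.05 m² over 112 m².
α = 6.05/112 = 0.054.

0.05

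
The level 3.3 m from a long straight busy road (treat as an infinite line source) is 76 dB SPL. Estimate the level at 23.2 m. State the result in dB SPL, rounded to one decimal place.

67.5 dB SPL

Line-source attenuation: ΔL = 10·log₁₀(r₂/r₁) = 10·log₁₀(23.2/3.3) = 8.470 dB.
L₂ = 76 − 10·log₁₀(23.2/3.3) = 76 − 8.470 = 67.53 dB SPL.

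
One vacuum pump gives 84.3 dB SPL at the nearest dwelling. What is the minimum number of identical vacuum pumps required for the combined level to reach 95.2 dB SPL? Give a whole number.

Need L₁ + 10·log₁₀ N ≥ 95.2, i.e. log₁₀ N ≥ 1.09.
N ≥ 10^(10.9/10) = 12.303, so N = 13.

13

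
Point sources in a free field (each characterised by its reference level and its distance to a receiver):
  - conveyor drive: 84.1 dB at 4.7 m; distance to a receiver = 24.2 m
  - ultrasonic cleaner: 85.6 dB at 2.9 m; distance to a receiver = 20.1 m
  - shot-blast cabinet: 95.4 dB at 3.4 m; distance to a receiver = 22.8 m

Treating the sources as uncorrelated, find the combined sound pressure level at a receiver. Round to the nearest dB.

80 dB

Apply inverse-square spreading to bring every level to the receiver, then sum 10^(L/10).
conveyor drive: 84.1 − 20·log₁₀(24.2/4.7) = 84.1 − 14.23 = 69.87 dB.
ultrasonic cleaner: 85.6 − 20·log₁₀(20.1/2.9) = 85.6 − 16.82 = 68.78 dB.
shot-blast cabinet: 95.4 − 20·log₁₀(22.8/3.4) = 95.4 − 16.53 = 78.87 dB.
Σ 10^(L/10) = 9.436e+07 → L_total = 10·log₁₀(9.436e+07) = 79.75 dB.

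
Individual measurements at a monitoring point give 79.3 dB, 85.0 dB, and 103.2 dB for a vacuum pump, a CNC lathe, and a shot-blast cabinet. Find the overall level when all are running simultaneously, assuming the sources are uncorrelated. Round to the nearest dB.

103 dB

Incoherent sources combine by intensity addition: L_total = 10·log₁₀(Σ 10^(L_i/10)).
Σ 10^(L/10) = 10^(79.3/10) + 10^(85.0/10) + 10^(103.2/10) = 2.129e+10.
L_total = 10·log₁₀(2.129e+10) = 103.28 dB.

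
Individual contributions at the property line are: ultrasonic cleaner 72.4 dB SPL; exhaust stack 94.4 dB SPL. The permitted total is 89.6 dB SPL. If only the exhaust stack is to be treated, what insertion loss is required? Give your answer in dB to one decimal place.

4.9 dB

Everything except the exhaust stack sums to 10^(72.4/10) = 1.738e+07 in linear terms, 72.40 dB SPL.
To meet 89.6 dB SPL overall, the treated exhaust stack may contribute at most 10^(89.6/10) − 1.738e+07 = 8.946e+08, i.e. 89.52 dB SPL.
So the exhaust stack must be reduced from 94.4 to 89.52 dB SPL: IL = 4.88 dB.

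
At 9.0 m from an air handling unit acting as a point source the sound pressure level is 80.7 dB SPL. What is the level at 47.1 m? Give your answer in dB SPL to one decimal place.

66.3 dB SPL

Point-source attenuation: ΔL = 20·log₁₀(r₂/r₁) = 20·log₁₀(47.1/9.0) = 14.376 dB.
L₂ = 80.7 − 20·log₁₀(47.1/9.0) = 80.7 − 14.376 = 66.32 dB SPL.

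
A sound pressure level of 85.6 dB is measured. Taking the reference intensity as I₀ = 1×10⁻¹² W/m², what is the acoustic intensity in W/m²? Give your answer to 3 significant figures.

0.000363 W/m²

I = I₀·10^(L/10) = 10⁻¹² × 10^(85.6/10) = 10^(-3.440).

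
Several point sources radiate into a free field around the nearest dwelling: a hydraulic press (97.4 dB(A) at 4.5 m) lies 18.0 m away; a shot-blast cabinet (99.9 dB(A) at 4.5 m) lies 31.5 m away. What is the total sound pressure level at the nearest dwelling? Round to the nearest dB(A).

Apply inverse-square spreading to bring every level to the receiver, then sum 10^(L/10).
hydraulic press: 97.4 − 20·log₁₀(18.0/4.5) = 97.4 − 12.04 = 85.36 dB(A).
shot-blast cabinet: 99.9 − 20·log₁₀(31.5/4.5) = 99.9 − 16.90 = 83.00 dB(A).
Σ 10^(L/10) = 5.429e+08 → L_total = 10·log₁₀(5.429e+08) = 87.35 dB(A).

87 dB(A)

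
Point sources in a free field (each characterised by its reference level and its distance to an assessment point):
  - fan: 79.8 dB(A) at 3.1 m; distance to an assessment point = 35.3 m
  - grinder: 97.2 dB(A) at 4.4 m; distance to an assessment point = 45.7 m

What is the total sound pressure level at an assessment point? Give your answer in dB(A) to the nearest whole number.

First find each source's level at the receiver (point-source: −20·log₁₀(r/r_ref)), then combine on an intensity basis.
fan: 79.8 − 20·log₁₀(35.3/3.1) = 79.8 − 21.13 = 58.67 dB(A).
grinder: 97.2 − 20·log₁₀(45.7/4.4) = 97.2 − 20.33 = 76.87 dB(A).
Σ 10^(L/10) = 4.939e+07 → L_total = 10·log₁₀(4.939e+07) = 76.94 dB(A).

77 dB(A)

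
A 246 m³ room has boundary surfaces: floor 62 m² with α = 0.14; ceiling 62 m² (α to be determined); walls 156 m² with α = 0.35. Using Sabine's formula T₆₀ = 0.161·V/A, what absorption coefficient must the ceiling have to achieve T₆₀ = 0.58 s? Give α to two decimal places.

Required total absorption A = 0.161·246/0.58 = 68.29 m².
Absorption from the other surfaces = 62·0.14 + 156·0.35 = 63.28 m², so the ceiling must supply 5.01 m² over 62 m².
α = 5.01/62 = 0.081.

0.08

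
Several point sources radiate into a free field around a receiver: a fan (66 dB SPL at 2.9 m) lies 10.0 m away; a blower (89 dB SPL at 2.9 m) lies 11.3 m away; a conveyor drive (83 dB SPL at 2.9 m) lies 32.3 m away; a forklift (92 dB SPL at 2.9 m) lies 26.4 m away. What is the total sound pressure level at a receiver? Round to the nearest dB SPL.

79 dB SPL

Apply inverse-square spreading to bring every level to the receiver, then sum 10^(L/10).
fan: 66 − 20·log₁₀(10.0/2.9) = 66 − 10.75 = 55.25 dB SPL.
blower: 89 − 20·log₁₀(11.3/2.9) = 89 − 11.81 = 77.19 dB SPL.
conveyor drive: 83 − 20·log₁₀(32.3/2.9) = 83 − 20.94 = 62.06 dB SPL.
forklift: 92 − 20·log₁₀(26.4/2.9) = 92 − 19.18 = 72.82 dB SPL.
Σ 10^(L/10) = 7.338e+07 → L_total = 10·log₁₀(7.338e+07) = 78.66 dB SPL.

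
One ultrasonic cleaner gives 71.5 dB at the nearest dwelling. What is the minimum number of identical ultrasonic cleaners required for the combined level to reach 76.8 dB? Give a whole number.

The shortfall is 76.8 − 71.5 = 5.3 dB, and N units add 10·log₁₀ N, so need 10·log₁₀ N ≥ 5.3.
N ≥ 10^(5.3/10) = 3.388, so N = 4.

4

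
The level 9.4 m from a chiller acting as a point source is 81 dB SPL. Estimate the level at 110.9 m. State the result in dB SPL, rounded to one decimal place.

Point-source attenuation: ΔL = 20·log₁₀(r₂/r₁) = 20·log₁₀(110.9/9.4) = 21.436 dB.
L₂ = 81 − 20·log₁₀(110.9/9.4) = 81 − 21.436 = 59.56 dB SPL.

59.6 dB SPL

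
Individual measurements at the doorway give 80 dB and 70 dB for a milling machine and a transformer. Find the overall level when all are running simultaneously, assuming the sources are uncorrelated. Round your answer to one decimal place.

80.4 dB

For uncorrelated sources the intensities add, so convert each level to linear form, sum, and take 10·log₁₀ of the total.
Σ 10^(L/10) = 10^(80/10) + 10^(70/10) = 1.100e+08.
L_total = 10·log₁₀(1.100e+08) = 80.41 dB.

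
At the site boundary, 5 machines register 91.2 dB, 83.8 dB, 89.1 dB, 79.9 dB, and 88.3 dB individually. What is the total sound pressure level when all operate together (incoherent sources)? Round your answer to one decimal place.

95.0 dB

Incoherent sources combine by intensity addition: L_total = 10·log₁₀(Σ 10^(L_i/10)).
Σ 10^(L/10) = 10^(91.2/10) + 10^(83.8/10) + 10^(89.1/10) + 10^(79.9/10) + 10^(88.3/10) = 3.145e+09.
L_total = 10·log₁₀(3.145e+09) = 94.98 dB.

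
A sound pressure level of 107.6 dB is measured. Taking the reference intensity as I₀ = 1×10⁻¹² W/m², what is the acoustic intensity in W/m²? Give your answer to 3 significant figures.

I = I₀·10^(L/10) = 10⁻¹² × 10^(107.6/10) = 10^(-1.240).

0.0575 W/m²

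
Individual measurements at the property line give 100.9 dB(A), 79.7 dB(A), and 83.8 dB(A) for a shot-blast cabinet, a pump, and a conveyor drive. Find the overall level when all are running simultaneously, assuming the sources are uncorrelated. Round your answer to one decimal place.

For uncorrelated sources the intensities add, so convert each level to linear form, sum, and take 10·log₁₀ of the total.
Σ 10^(L/10) = 10^(100.9/10) + 10^(79.7/10) + 10^(83.8/10) = 1.264e+10.
L_total = 10·log₁₀(1.264e+10) = 101.02 dB(A).

101.0 dB(A)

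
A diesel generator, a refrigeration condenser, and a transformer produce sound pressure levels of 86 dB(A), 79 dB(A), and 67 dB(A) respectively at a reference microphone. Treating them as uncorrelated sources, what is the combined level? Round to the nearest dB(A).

87 dB(A)

Incoherent sources combine by intensity addition: L_total = 10·log₁₀(Σ 10^(L_i/10)).
Σ 10^(L/10) = 10^(86/10) + 10^(79/10) + 10^(67/10) = 4.826e+08.
L_total = 10·log₁₀(4.826e+08) = 86.84 dB(A).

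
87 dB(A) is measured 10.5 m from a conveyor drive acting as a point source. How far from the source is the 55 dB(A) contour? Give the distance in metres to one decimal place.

The 32.0 dB drop corresponds to a distance ratio of 10^(32.0/20) for a point source.
r₂ = 10.5·10^((87−55)/20) = 10.5·10^(32.0/20) = 418.01 m.

418.0 m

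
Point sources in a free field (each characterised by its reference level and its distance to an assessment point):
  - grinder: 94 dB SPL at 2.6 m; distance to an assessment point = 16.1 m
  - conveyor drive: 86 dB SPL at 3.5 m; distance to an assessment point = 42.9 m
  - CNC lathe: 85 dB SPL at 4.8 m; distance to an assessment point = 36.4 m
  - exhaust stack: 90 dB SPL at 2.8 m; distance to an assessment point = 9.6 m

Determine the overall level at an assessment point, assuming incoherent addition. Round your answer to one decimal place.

Apply inverse-square spreading to bring every level to the receiver, then sum 10^(L/10).
grinder: 94 − 20·log₁₀(16.1/2.6) = 94 − 15.84 = 78.16 dB SPL.
conveyor drive: 86 − 20·log₁₀(42.9/3.5) = 86 − 21.77 = 64.23 dB SPL.
CNC lathe: 85 − 20·log₁₀(36.4/4.8) = 85 − 17.60 = 67.40 dB SPL.
exhaust stack: 90 − 20·log₁₀(9.6/2.8) = 90 − 10.70 = 79.30 dB SPL.
Σ 10^(L/10) = 1.587e+08 → L_total = 10·log₁₀(1.587e+08) = 82.01 dB SPL.

82.0 dB SPL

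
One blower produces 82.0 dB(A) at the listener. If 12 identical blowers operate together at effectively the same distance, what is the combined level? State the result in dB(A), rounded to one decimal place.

92.8 dB(A)

L_total = L₁ + 10·log₁₀ N for N identical incoherent sources.
L_total = 82.0 + 10·log₁₀(12) = 82.0 + 10.792 = 92.79 dB(A).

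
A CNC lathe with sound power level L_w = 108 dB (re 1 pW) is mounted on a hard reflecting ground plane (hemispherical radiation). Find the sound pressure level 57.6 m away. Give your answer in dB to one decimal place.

64.8 dB

L_p = L_w − 10·log₁₀(2π·r²) with r = 57.6 m.
2π·r² = 2.085e+04 m², 10·log₁₀ of that is 43.190 dB.
L_p = 108 − 43.190 = 64.81 dB.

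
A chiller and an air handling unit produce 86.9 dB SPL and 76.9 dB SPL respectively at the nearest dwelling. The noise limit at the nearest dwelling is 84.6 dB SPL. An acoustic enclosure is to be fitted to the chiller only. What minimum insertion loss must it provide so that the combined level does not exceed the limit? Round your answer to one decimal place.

The untreated sources together contribute 10^(76.9/10) = 4.898e+07, i.e. 76.90 dB SPL.
The limit corresponds to 10^(84.6/10) = 2.884e+08; subtracting the fixed part leaves 2.394e+08 for the chiller, i.e. 83.79 dB SPL.
Required insertion loss = 86.9 − 83.79 = 3.11 dB.

3.1 dB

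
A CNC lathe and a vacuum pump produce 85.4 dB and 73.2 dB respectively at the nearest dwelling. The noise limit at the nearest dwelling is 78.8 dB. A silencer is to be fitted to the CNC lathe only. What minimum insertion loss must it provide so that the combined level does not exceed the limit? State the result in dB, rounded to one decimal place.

The untreated sources together contribute 10^(73.2/10) = 2.089e+07, i.e. 73.20 dB.
The limit corresponds to 10^(78.8/10) = 7.586e+07; subtracting the fixed part leaves 5.496e+07 for the CNC lathe, i.e. 77.40 dB.
Required insertion loss = 85.4 − 77.40 = 8.00 dB.

8.0 dB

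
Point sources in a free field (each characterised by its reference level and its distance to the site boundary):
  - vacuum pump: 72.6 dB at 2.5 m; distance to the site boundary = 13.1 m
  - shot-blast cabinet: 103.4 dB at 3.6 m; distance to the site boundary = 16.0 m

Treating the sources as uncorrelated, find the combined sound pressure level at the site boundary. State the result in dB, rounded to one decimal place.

90.4 dB

Apply inverse-square spreading to bring every level to the receiver, then sum 10^(L/10).
vacuum pump: 72.6 − 20·log₁₀(13.1/2.5) = 72.6 − 14.39 = 58.21 dB.
shot-blast cabinet: 103.4 − 20·log₁₀(16.0/3.6) = 103.4 − 12.96 = 90.44 dB.
Σ 10^(L/10) = 1.108e+09 → L_total = 10·log₁₀(1.108e+09) = 90.45 dB.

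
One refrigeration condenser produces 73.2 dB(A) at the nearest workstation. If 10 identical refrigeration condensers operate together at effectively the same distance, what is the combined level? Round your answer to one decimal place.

With 10 equal, uncorrelated contributions the intensity is 10× that of one unit, giving a rise of 10·log₁₀ 10.
L_total = 73.2 + 10·log₁₀(10) = 73.2 + 10.000 = 83.20 dB(A).

83.2 dB(A)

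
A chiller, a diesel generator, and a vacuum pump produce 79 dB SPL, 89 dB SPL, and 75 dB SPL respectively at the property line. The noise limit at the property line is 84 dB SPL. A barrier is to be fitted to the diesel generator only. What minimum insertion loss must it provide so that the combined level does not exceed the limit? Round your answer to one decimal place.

7.5 dB

The untreated sources together contribute 10^(79/10) + 10^(75/10) = 1.111e+08, i.e. 80.46 dB SPL.
The limit corresponds to 10^(84/10) = 2.512e+08; subtracting the fixed part leaves 1.401e+08 for the diesel generator, i.e. 81.47 dB SPL.
So the diesel generator must be reduced from 89 to 81.47 dB SPL: IL = 7.53 dB.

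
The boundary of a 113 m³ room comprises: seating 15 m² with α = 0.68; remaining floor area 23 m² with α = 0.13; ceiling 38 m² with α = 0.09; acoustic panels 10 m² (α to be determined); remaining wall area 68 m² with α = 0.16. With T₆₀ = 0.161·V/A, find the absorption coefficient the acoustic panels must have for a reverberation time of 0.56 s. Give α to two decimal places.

0.50

A = 0.161·V/T₆₀ = 0.161·113/0.56 = 32.49 m² sabins.
Absorption from the other surfaces = 15·0.68 + 23·0.13 + 38·0.09 + 68·0.16 = 27.49 m², so the acoustic panels must supply 5.00 m² over 10 m².
α = 5.00/10 = 0.500.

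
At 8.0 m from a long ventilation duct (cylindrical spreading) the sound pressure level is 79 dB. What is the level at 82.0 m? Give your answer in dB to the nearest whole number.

69 dB

Cylindrical spreading from a line source gives a 10·log₁₀(r₂/r₁) drop.
L₂ = 79 − 10·log₁₀(82.0/8.0) = 79 − 10.107 = 68.89 dB.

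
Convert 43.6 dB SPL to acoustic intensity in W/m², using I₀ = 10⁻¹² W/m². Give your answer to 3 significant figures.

I = I₀·10^(L/10) = 10⁻¹² × 10^(43.6/10) = 10^(-7.640).

2.29e-08 W/m²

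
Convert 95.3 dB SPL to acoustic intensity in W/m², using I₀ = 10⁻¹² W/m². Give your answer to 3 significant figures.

0.00339 W/m²

I/I₀ = 10^(95.3/10) = 3.388e+09, so I = 3.388e+09 × 10⁻¹² W/m².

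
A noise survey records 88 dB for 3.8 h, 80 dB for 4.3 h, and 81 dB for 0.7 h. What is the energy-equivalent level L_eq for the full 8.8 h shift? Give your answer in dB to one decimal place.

85.2 dB

The energy average is taken in the linear domain: L_eq = 10·log₁₀[(Σ tᵢ·10^(Lᵢ/10))/T], T = 8.8 h.
Σ tᵢ·10^(Lᵢ/10) = 3.8·10^(88/10) + 4.3·10^(80/10) + 0.7·10^(81/10) = 2.916e+09.
L_eq = 10·log₁₀(2.916e+09/8.8) = 85.20 dB.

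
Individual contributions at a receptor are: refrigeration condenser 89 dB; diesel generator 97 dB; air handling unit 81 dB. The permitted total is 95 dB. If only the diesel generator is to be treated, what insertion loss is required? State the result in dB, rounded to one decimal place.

Fixed contribution from the other sources: Σ 10^(L/10) = 10^(89/10) + 10^(81/10) = 9.202e+08 (89.64 dB).
The limit corresponds to 10^(95/10) = 3.162e+09; subtracting the fixed part leaves 2.242e+09 for the diesel generator, i.e. 93.51 dB.
Required insertion loss = 97 − 93.51 = 3.49 dB.

3.5 dB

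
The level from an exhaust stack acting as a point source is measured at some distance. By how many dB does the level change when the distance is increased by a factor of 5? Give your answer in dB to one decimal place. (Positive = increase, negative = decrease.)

-14.0 dB

Point-source spreading: ΔL = −20·log₁₀(r₂/r₁).
ΔL = −20·log₁₀(5) = -13.98 dB.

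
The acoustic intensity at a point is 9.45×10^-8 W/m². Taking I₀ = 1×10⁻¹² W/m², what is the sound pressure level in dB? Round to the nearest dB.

50 dB

L = 10·log₁₀(I/I₀) = 10·log₁₀(9.45×10^-8/10⁻¹²) = 10·log₁₀(9.45×10^4).
L = 10·(0.9754 + 4) = 49.75 dB.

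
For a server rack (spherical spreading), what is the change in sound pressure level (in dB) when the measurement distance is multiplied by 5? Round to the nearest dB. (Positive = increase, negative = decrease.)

-14 dB

A point source loses 6 dB per doubling of distance; generally ΔL = −20·log₁₀(r₂/r₁).
ΔL = −20·log₁₀(5) = -13.98 dB.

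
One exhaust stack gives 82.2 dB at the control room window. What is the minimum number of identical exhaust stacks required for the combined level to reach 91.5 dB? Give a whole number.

The shortfall is 91.5 − 82.2 = 9.3 dB, and N units add 10·log₁₀ N, so need 10·log₁₀ N ≥ 9.3.
N ≥ 10^(9.3/10) = 8.511, so N = 9.

9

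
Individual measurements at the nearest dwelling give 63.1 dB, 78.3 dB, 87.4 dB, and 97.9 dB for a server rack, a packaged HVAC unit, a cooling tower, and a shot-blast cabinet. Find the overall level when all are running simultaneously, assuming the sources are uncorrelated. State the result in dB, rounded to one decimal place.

98.3 dB

Incoherent sources combine by intensity addition: L_total = 10·log₁₀(Σ 10^(L_i/10)).
Σ 10^(L/10) = 10^(63.1/10) + 10^(78.3/10) + 10^(87.4/10) + 10^(97.9/10) = 6.785e+09.
L_total = 10·log₁₀(6.785e+09) = 98.32 dB.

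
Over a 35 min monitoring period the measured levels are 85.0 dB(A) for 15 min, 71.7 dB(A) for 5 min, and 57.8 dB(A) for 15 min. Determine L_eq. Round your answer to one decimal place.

The energy average is taken in the linear domain: L_eq = 10·log₁₀[(Σ tᵢ·10^(Lᵢ/10))/T], T = 35 min.
Σ tᵢ·10^(Lᵢ/10) = 15·10^(85.0/10) + 5·10^(71.7/10) + 15·10^(57.8/10) = 4.826e+09.
L_eq = 10·log₁₀(4.826e+09/35) = 81.40 dB(A).

81.4 dB(A)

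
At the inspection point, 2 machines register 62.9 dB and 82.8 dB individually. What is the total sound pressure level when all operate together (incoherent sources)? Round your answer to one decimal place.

For uncorrelated sources the intensities add, so convert each level to linear form, sum, and take 10·log₁₀ of the total.
Σ 10^(L/10) = 10^(62.9/10) + 10^(82.8/10) = 1.925e+08.
L_total = 10·log₁₀(1.925e+08) = 82.84 dB.

82.8 dB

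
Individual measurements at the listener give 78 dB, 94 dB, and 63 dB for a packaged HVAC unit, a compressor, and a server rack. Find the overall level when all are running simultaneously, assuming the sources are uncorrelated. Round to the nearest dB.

For uncorrelated sources the intensities add, so convert each level to linear form, sum, and take 10·log₁₀ of the total.
Σ 10^(L/10) = 10^(78/10) + 10^(94/10) + 10^(63/10) = 2.577e+09.
L_total = 10·log₁₀(2.577e+09) = 94.11 dB.

94 dB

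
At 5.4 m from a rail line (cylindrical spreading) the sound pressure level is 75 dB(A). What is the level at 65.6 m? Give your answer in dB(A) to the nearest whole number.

64 dB(A)

Cylindrical spreading from a line source gives a 10·log₁₀(r₂/r₁) drop.
L₂ = 75 − 10·log₁₀(65.6/5.4) = 75 − 10.845 = 64.15 dB(A).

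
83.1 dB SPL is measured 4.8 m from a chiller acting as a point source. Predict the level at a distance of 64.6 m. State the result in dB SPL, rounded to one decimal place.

60.5 dB SPL

Spherical spreading from a point source gives a 20·log₁₀(r₂/r₁) drop.
L₂ = 83.1 − 20·log₁₀(64.6/4.8) = 83.1 − 22.580 = 60.52 dB SPL.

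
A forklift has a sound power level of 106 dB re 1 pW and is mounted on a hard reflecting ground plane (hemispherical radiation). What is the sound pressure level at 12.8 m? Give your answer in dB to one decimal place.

75.9 dB

The power spreads over a hemisphere of area 2π·r², so L_p = L_w − 10·log₁₀(2π·r²).
2π·r² = 1029 m², 10·log₁₀ of that is 30.126 dB.
L_p = 106 − 30.126 = 75.87 dB.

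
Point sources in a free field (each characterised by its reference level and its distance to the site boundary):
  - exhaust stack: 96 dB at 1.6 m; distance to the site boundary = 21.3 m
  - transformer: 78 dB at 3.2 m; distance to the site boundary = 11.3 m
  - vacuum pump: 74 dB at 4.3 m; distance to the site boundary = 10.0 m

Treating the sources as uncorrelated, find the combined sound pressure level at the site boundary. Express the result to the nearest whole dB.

Apply inverse-square spreading to bring every level to the receiver, then sum 10^(L/10).
exhaust stack: 96 − 20·log₁₀(21.3/1.6) = 96 − 22.49 = 73.51 dB.
transformer: 78 − 20·log₁₀(11.3/3.2) = 78 − 10.96 = 67.04 dB.
vacuum pump: 74 − 20·log₁₀(10.0/4.3) = 74 − 7.33 = 66.67 dB.
Σ 10^(L/10) = 3.217e+07 → L_total = 10·log₁₀(3.217e+07) = 75.07 dB.

75 dB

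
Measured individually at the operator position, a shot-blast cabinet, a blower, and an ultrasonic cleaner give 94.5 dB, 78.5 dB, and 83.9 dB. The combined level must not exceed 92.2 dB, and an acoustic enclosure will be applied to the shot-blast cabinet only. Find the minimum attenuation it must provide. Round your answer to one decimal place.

Everything except the shot-blast cabinet sums to 10^(78.5/10) + 10^(83.9/10) = 3.163e+08 in linear terms, 85.00 dB.
To meet 92.2 dB overall, the treated shot-blast cabinet may contribute at most 10^(92.2/10) − 3.163e+08 = 1.343e+09, i.e. 91.28 dB.
Required insertion loss = 94.5 − 91.28 = 3.22 dB.

3.2 dB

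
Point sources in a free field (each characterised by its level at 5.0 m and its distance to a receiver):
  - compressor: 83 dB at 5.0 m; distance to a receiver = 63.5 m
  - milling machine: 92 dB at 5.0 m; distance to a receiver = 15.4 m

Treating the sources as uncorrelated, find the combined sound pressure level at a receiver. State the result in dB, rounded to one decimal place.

82.3 dB

Apply inverse-square spreading to bring every level to the receiver, then sum 10^(L/10).
compressor: 83 − 20·log₁₀(63.5/5.0) = 83 − 22.08 = 60.92 dB.
milling machine: 92 − 20·log₁₀(15.4/5.0) = 92 − 9.77 = 82.23 dB.
Σ 10^(L/10) = 1.683e+08 → L_total = 10·log₁₀(1.683e+08) = 82.26 dB.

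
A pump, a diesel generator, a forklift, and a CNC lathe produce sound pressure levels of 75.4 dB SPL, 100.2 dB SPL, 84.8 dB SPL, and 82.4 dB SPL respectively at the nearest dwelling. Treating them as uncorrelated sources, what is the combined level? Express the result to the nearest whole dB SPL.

For uncorrelated sources the intensities add, so convert each level to linear form, sum, and take 10·log₁₀ of the total.
Σ 10^(L/10) = 10^(75.4/10) + 10^(100.2/10) + 10^(84.8/10) + 10^(82.4/10) = 1.098e+10.
L_total = 10·log₁₀(1.098e+10) = 100.41 dB SPL.

100 dB SPL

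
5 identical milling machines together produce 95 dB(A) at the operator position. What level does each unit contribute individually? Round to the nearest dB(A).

88 dB(A)

Dividing the total intensity by 5 lowers the level by 10·log₁₀ 5 = 6.990 dB: L₁ = 95 − 6.990.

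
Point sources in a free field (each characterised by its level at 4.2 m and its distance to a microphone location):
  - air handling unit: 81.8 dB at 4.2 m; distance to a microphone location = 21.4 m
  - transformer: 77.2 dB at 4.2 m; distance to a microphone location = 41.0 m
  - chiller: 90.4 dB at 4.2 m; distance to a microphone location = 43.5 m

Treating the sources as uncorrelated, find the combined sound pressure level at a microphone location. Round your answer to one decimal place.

First find each source's level at the receiver (point-source: −20·log₁₀(r/r_ref)), then combine on an intensity basis.
air handling unit: 81.8 − 20·log₁₀(21.4/4.2) = 81.8 − 14.14 = 67.66 dB.
transformer: 77.2 − 20·log₁₀(41.0/4.2) = 77.2 − 19.79 = 57.41 dB.
chiller: 90.4 − 20·log₁₀(43.5/4.2) = 90.4 − 20.30 = 70.10 dB.
Σ 10^(L/10) = 1.660e+07 → L_total = 10·log₁₀(1.660e+07) = 72.20 dB.

72.2 dB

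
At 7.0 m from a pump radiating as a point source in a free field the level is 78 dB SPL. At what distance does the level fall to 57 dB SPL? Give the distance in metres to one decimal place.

Point-source spreading drops the level by 20·log₁₀(r₂/r₁); inverting, r₂/r₁ = 10^(ΔL/20).
r₂ = 7.0·10^((78−57)/20) = 7.0·10^(21.0/20) = 78.54 m.

78.5 m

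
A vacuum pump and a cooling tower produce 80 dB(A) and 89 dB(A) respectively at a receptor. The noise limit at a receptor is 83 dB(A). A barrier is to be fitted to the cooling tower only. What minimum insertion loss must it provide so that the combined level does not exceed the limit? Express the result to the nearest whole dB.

Fixed contribution from the other source: Σ 10^(L/10) = 10^(80/10) = 1.000e+08 (80.00 dB(A)).
To meet 83 dB(A) overall, the treated cooling tower may contribute at most 10^(83/10) − 1.000e+08 = 9.953e+07, i.e. 79.98 dB(A).
So the cooling tower must be reduced from 89 to 79.98 dB(A): IL = 9.02 dB.

9 dB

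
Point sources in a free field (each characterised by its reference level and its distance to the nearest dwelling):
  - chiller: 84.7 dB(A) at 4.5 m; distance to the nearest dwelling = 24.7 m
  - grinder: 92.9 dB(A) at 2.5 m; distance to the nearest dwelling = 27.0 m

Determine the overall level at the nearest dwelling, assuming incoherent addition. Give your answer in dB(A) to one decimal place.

74.2 dB(A)

First find each source's level at the receiver (point-source: −20·log₁₀(r/r_ref)), then combine on an intensity basis.
chiller: 84.7 − 20·log₁₀(24.7/4.5) = 84.7 − 14.79 = 69.91 dB(A).
grinder: 92.9 − 20·log₁₀(27.0/2.5) = 92.9 − 20.67 = 72.23 dB(A).
Σ 10^(L/10) = 2.651e+07 → L_total = 10·log₁₀(2.651e+07) = 74.23 dB(A).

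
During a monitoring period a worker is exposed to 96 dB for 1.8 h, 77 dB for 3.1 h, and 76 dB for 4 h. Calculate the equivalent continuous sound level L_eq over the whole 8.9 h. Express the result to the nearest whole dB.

The energy average is taken in the linear domain: L_eq = 10·log₁₀[(Σ tᵢ·10^(Lᵢ/10))/T], T = 8.9 h.
Σ tᵢ·10^(Lᵢ/10) = 1.8·10^(96/10) + 3.1·10^(77/10) + 4·10^(76/10) = 7.481e+09.
L_eq = 10·log₁₀(7.481e+09/8.9) = 89.25 dB.

89 dB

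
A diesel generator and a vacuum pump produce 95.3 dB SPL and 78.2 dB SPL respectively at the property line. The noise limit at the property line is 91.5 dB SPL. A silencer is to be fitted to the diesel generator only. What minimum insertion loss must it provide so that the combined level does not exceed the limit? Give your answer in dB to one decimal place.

The untreated sources together contribute 10^(78.2/10) = 6.607e+07, i.e. 78.20 dB SPL.
The limit corresponds to 10^(91.5/10) = 1.413e+09; subtracting the fixed part leaves 1.346e+09 for the diesel generator, i.e. 91.29 dB SPL.
So the diesel generator must be reduced from 95.3 to 91.29 dB SPL: IL = 4.01 dB.

4.0 dB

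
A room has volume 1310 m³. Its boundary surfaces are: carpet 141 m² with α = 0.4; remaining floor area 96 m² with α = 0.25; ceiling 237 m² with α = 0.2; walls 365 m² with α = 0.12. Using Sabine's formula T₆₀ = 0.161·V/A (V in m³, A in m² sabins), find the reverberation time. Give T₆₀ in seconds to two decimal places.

A = Σ Sᵢαᵢ = 141·0.4 + 96·0.25 + 237·0.2 + 365·0.12 = 171.60 m².
T₆₀ = 0.161·V/A = 0.161·1310/171.60 = 1.229 s.

1.23 s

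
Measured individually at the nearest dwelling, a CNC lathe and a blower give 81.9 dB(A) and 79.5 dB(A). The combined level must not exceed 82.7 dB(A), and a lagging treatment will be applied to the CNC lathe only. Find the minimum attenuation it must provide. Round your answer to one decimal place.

Everything except the CNC lathe sums to 10^(79.5/10) = 8.913e+07 in linear terms, 79.50 dB(A).
The limit corresponds to 10^(82.7/10) = 1.862e+08; subtracting the fixed part leaves 9.708e+07 for the CNC lathe, i.e. 79.87 dB(A).
So the CNC lathe must be reduced from 81.9 to 79.87 dB(A): IL = 2.03 dB.

2.0 dB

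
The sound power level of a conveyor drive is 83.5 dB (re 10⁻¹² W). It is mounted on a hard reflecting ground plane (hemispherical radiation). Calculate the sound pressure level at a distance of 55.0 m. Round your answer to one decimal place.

40.7 dB

Free-field hemispherical radiation: L_p = L_w − 10·log₁₀(2π·r²), r = 55.0 m.
2π·r² = 1.901e+04 m², 10·log₁₀ of that is 42.789 dB.
L_p = 83.5 − 42.789 = 40.71 dB.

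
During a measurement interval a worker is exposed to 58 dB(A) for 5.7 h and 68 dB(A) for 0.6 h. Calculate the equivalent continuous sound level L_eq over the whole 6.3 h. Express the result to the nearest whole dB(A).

The energy average is taken in the linear domain: L_eq = 10·log₁₀[(Σ tᵢ·10^(Lᵢ/10))/T], T = 6.3 h.
Σ tᵢ·10^(Lᵢ/10) = 5.7·10^(58/10) + 0.6·10^(68/10) = 7.382e+06.
L_eq = 10·log₁₀(7.382e+06/6.3) = 60.69 dB(A).

61 dB(A)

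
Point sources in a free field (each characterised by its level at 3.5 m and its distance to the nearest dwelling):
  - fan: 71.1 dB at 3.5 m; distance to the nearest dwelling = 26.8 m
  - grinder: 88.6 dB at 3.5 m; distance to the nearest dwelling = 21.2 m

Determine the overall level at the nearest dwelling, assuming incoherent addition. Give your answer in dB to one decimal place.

73.0 dB

Propagate each source to the receiver with L = L_ref − 20·log₁₀(r/r_ref), then add intensities.
fan: 71.1 − 20·log₁₀(26.8/3.5) = 71.1 − 17.68 = 53.42 dB.
grinder: 88.6 − 20·log₁₀(21.2/3.5) = 88.6 − 15.65 = 72.95 dB.
Σ 10^(L/10) = 1.997e+07 → L_total = 10·log₁₀(1.997e+07) = 73.00 dB.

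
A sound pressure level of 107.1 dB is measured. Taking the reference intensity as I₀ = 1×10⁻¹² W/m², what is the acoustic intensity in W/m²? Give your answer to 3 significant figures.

L = 10·log₁₀(I/I₀) ⇒ I = I₀·10^(L/10) = 10⁻¹² × 10^10.71.

0.0513 W/m²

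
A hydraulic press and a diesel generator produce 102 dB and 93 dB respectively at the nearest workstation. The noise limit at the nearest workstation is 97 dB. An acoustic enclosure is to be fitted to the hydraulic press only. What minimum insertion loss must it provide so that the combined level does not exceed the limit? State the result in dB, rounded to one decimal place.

Fixed contribution from the other source: Σ 10^(L/10) = 10^(93/10) = 1.995e+09 (93.00 dB).
To meet 97 dB overall, the treated hydraulic press may contribute at most 10^(97/10) − 1.995e+09 = 3.017e+09, i.e. 94.80 dB.
So the hydraulic press must be reduced from 102 to 94.80 dB: IL = 7.20 dB.

7.2 dB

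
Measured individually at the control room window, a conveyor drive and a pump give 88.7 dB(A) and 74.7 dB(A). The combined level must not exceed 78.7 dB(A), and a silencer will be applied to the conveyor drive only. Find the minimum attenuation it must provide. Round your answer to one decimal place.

Everything except the conveyor drive sums to 10^(74.7/10) = 2.951e+07 in linear terms, 74.70 dB(A).
The limit corresponds to 10^(78.7/10) = 7.413e+07; subtracting the fixed part leaves 4.462e+07 for the conveyor drive, i.e. 76.50 dB(A).
Required insertion loss = 88.7 − 76.50 = 12.20 dB.

12.2 dB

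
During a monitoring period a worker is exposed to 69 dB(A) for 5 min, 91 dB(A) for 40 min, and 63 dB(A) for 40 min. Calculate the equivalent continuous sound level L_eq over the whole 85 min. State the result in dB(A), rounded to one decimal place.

Weight each interval's intensity by its duration and average over T = 85 min:
Σ tᵢ·10^(Lᵢ/10) = 5·10^(69/10) + 40·10^(91/10) + 40·10^(63/10) = 5.048e+10.
L_eq = 10·log₁₀(5.048e+10/85) = 87.74 dB(A).

87.7 dB(A)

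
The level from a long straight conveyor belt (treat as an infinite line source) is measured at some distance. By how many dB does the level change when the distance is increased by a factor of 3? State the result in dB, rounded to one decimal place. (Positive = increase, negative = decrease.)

-4.8 dB

With cylindrical spreading the level changes by −10·log₁₀(r₂/r₁).
ΔL = −10·log₁₀(3) = -4.77 dB.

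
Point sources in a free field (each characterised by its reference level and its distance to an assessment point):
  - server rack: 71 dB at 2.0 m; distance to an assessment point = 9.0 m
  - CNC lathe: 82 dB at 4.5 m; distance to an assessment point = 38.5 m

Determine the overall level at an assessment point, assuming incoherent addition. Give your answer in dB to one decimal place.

64.5 dB

Propagate each source to the receiver with L = L_ref − 20·log₁₀(r/r_ref), then add intensities.
server rack: 71 − 20·log₁₀(9.0/2.0) = 71 − 13.06 = 57.94 dB.
CNC lathe: 82 − 20·log₁₀(38.5/4.5) = 82 − 18.64 = 63.36 dB.
Σ 10^(L/10) = 2.787e+06 → L_total = 10·log₁₀(2.787e+06) = 64.45 dB.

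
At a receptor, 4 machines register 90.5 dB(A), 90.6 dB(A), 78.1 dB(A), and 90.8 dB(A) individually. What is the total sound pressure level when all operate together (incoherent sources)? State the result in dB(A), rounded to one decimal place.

Incoherent sources combine by intensity addition: L_total = 10·log₁₀(Σ 10^(L_i/10)).
Σ 10^(L/10) = 10^(90.5/10) + 10^(90.6/10) + 10^(78.1/10) + 10^(90.8/10) = 3.537e+09.
L_total = 10·log₁₀(3.537e+09) = 95.49 dB(A).

95.5 dB(A)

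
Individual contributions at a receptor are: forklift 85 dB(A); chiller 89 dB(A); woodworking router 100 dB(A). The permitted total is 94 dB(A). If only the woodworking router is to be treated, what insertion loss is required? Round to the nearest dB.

Everything except the woodworking router sums to 10^(85/10) + 10^(89/10) = 1.111e+09 in linear terms, 90.46 dB(A).
To meet 94 dB(A) overall, the treated woodworking router may contribute at most 10^(94/10) − 1.111e+09 = 1.401e+09, i.e. 91.47 dB(A).
Required insertion loss = 100 − 91.47 = 8.53 dB.

9 dB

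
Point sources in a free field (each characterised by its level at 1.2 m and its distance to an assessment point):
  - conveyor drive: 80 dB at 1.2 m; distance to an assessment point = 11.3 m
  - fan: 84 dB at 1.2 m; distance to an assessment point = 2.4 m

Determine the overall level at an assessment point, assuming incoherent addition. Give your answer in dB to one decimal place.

Propagate each source to the receiver with L = L_ref − 20·log₁₀(r/r_ref), then add intensities.
conveyor drive: 80 − 20·log₁₀(11.3/1.2) = 80 − 19.48 = 60.52 dB.
fan: 84 − 20·log₁₀(2.4/1.2) = 84 − 6.02 = 77.98 dB.
Σ 10^(L/10) = 6.392e+07 → L_total = 10·log₁₀(6.392e+07) = 78.06 dB.

78.1 dB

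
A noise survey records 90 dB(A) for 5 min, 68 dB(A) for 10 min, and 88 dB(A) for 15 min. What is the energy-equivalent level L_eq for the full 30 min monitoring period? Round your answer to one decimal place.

Weight each interval's intensity by its duration and average over T = 30 min:
Σ tᵢ·10^(Lᵢ/10) = 5·10^(90/10) + 10·10^(68/10) + 15·10^(88/10) = 1.453e+10.
L_eq = 10·log₁₀(1.453e+10/30) = 86.85 dB(A).

86.9 dB(A)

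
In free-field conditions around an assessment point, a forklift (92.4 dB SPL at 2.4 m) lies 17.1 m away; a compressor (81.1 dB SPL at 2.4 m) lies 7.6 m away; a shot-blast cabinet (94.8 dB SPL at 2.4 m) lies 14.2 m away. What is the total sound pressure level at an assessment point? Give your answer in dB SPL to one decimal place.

81.2 dB SPL

Propagate each source to the receiver with L = L_ref − 20·log₁₀(r/r_ref), then add intensities.
forklift: 92.4 − 20·log₁₀(17.1/2.4) = 92.4 − 17.06 = 75.34 dB SPL.
compressor: 81.1 − 20·log₁₀(7.6/2.4) = 81.1 − 10.01 = 71.09 dB SPL.
shot-blast cabinet: 94.8 − 20·log₁₀(14.2/2.4) = 94.8 − 15.44 = 79.36 dB SPL.
Σ 10^(L/10) = 1.333e+08 → L_total = 10·log₁₀(1.333e+08) = 81.25 dB SPL.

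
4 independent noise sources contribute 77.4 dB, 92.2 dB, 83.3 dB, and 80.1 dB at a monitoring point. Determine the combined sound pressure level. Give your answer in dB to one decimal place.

Incoherent sources combine by intensity addition: L_total = 10·log₁₀(Σ 10^(L_i/10)).
Σ 10^(L/10) = 10^(77.4/10) + 10^(92.2/10) + 10^(83.3/10) + 10^(80.1/10) = 2.031e+09.
L_total = 10·log₁₀(2.031e+09) = 93.08 dB.

93.1 dB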